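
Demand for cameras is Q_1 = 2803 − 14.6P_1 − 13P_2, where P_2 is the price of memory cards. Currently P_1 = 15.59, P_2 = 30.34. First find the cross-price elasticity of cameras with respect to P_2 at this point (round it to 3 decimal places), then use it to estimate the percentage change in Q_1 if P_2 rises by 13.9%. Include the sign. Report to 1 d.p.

-2.5%

At P_1 = 15.59, P_2 = 30.34: Q_1 = 2180.966.
∂Q_1/∂P_2 = -13.
ε = (∂Q_1/∂P_2)(P_2/Q_1) = -13.0000 × 30.34/2180.966 ≈ -0.181.
%ΔQ_1 ≈ ε × %ΔP_2 = -0.181 × (13.9%) = -2.5%.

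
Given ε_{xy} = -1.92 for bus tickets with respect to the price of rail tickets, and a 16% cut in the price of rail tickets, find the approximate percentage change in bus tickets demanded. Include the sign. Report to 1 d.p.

%ΔQ ≈ ε × %ΔP of rail tickets = -1.92 × (-16%) = 30.7%.
Demand for bus tickets rises by about 30.7%.

30.7%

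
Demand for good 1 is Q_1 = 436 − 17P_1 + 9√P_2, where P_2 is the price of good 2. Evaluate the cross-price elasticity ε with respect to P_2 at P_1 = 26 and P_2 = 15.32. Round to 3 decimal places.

At P_1 = 26 and P_2 = 15.32: Q_1 = 29.227.
∂Q_1/∂P_2 = 9/(2√P_2) = 9/(2√15.32) = 1.1497.
ε = (∂Q_1/∂P_2)(P_2/Q_1) = 1.1497 × (15.32/29.227) ≈ 0.603.

0.603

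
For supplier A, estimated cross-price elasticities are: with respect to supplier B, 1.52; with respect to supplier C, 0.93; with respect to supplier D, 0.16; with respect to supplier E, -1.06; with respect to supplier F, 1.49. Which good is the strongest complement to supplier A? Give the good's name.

supplier E

Complements have ε < 0. The most negative value is -1.06 (supplier E).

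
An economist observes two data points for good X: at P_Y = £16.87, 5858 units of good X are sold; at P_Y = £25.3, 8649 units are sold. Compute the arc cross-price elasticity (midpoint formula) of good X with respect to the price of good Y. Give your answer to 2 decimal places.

0.96

ΔQ_X = 8649 − 5858 = 2791; ΔP_Y = 25.3 − 16.87 = 8.43.
Midpoints: Q̄_X = 7253.5, P̄_Y = 21.09.
ε = (ΔQ_X/Q̄_X)/(ΔP_Y/P̄_Y) = (2791/7253.5)/(8.43/21.09) ≈ 0.96.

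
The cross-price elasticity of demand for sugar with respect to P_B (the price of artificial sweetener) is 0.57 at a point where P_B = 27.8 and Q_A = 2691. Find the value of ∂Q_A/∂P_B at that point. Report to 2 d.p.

55.18

ε = (∂Q_A/∂P_B)·(P_B/Q_A) ⇒ ∂Q_A/∂P_B = ε·Q_A/P_B = 0.57 × 2691/27.8 ≈ 55.18.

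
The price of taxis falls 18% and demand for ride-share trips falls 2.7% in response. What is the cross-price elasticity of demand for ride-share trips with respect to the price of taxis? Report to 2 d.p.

0.15

ε = (%ΔQ of ride-share trips) / (%ΔP of taxis) = (-2.7%) / (-18%) ≈ 0.15.
Positive cross-price elasticity: substitutes.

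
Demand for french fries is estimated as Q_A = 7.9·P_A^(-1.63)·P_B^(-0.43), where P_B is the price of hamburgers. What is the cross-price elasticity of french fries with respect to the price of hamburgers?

In a log-linear (constant-elasticity) demand function, the coefficient on the exponent of P_B is the cross-price elasticity.
ε = -0.43. Negative, so french fries and hamburgers are complements.

-0.43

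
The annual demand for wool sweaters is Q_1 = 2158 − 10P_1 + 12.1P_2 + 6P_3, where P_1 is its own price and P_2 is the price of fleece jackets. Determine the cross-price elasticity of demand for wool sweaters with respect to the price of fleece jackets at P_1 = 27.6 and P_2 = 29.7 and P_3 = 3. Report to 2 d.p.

At P_1 = 27.6 and P_2 = 29.7 and P_3 = 3: Q_1 = 2259.37.
∂Q_1/∂P_2 = 12.1.
ε = (∂Q_1/∂P_2)(P_2/Q_1) = 12.1 × (29.7/2259.37) ≈ 0.16.
Since ε > 0, wool sweaters and fleece jackets are substitutes.

0.16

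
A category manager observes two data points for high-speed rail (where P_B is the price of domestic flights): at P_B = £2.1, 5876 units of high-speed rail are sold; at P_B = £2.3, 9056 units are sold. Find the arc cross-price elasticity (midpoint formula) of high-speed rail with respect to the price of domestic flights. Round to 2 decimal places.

ΔQ_A = 9056 − 5876 = 3180; ΔP_B = 2.3 − 2.1 = 0.2.
Midpoints: Q̄_A = 7466.0, P̄_B = 2.20.
ε = (ΔQ_A/Q̄_A)/(ΔP_B/P̄_B) = (3180/7466.0)/(0.2/2.20) ≈ 4.69.

4.69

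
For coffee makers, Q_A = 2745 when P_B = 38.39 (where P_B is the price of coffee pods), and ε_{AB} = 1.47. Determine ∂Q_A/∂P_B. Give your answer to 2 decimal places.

ε = (∂Q_A/∂P_B)·(P_B/Q_A) ⇒ ∂Q_A/∂P_B = ε·Q_A/P_B = 1.47 × 2745/38.39 ≈ 105.11.

105.11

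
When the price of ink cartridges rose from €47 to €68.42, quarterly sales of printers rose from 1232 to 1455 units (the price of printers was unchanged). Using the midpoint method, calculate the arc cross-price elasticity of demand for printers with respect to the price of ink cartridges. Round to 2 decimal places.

ΔQ_A = 1455 − 1232 = 223; ΔP_B = 68.42 − 47 = 21.42.
Midpoints: Q̄_A = 1343.5, P̄_B = 57.71.
ε = (ΔQ_A/Q̄_A)/(ΔP_B/P̄_B) = (223/1343.5)/(21.42/57.71) ≈ 0.45.

0.45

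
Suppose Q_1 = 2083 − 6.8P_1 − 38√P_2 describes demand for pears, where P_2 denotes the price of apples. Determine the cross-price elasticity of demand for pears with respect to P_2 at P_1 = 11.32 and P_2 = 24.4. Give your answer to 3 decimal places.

-0.052

At P_1 = 11.32 and P_2 = 24.4: Q_1 = 1818.318.
∂Q_1/∂P_2 = -38/(2√P_2) = -38/(2√24.4) = -3.8464.
ε = (∂Q_1/∂P_2)(P_2/Q_1) = -3.8464 × (24.4/1818.318) ≈ -0.052.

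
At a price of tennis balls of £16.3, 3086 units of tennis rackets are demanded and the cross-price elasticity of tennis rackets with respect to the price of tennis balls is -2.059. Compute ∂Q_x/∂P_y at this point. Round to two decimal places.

ε = (∂Q_x/∂P_y)·(P_y/Q_x) ⇒ ∂Q_x/∂P_y = ε·Q_x/P_y = -2.059 × 3086/16.3 ≈ -389.82.

-389.82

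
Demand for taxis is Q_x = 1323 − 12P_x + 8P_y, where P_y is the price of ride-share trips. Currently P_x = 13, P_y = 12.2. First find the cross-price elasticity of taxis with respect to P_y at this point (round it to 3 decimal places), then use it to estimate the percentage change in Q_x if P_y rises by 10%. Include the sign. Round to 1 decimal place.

0.8%

At P_x = 13, P_y = 12.2: Q_x = 1264.6.
∂Q_x/∂P_y = 8.
ε = (∂Q_x/∂P_y)(P_y/Q_x) = 8.0000 × 12.2/1264.6 ≈ 0.077.
%ΔQ_x ≈ ε × %ΔP_y = 0.077 × (10%) = 0.8%.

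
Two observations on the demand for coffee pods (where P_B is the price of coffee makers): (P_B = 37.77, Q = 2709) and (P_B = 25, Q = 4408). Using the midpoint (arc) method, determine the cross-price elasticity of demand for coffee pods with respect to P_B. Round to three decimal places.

-1.173

ΔQ_A = 4408 − 2709 = 1699; ΔP_B = 25 − 37.77 = -12.77.
Midpoints: Q̄_A = 3558.5, P̄_B = 31.39.
ε = (ΔQ_A/Q̄_A)/(ΔP_B/P̄_B) = (1699/3558.5)/(-12.77/31.39) ≈ -1.173.
ε < 0: coffee pods and coffee makers are complements.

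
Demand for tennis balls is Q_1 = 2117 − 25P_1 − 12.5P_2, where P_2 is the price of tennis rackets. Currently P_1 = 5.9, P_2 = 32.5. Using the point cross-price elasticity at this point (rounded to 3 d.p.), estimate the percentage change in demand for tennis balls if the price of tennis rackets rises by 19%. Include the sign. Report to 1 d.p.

-4.9%

At P_1 = 5.9, P_2 = 32.5: Q_1 = 1563.25.
∂Q_1/∂P_2 = -12.5.
ε = (∂Q_1/∂P_2)(P_2/Q_1) = -12.5000 × 32.5/1563.25 ≈ -0.260.
%ΔQ_1 ≈ ε × %ΔP_2 = -0.260 × (19%) = -4.9%.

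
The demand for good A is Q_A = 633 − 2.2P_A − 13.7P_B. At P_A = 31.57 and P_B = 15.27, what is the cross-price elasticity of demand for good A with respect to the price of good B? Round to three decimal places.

-0.590

At P_A = 31.57 and P_B = 15.27: Q_A = 354.347.
∂Q_A/∂P_B = -13.7.
ε = (∂Q_A/∂P_B)(P_B/Q_A) = -13.7 × (15.27/354.347) ≈ -0.590.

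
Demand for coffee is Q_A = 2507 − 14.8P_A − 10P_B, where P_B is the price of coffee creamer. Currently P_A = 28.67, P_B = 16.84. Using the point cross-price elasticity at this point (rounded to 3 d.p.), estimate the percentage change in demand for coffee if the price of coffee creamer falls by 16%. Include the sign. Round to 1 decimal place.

1.4%

At P_A = 28.67, P_B = 16.84: Q_A = 1914.284.
∂Q_A/∂P_B = -10.
ε = (∂Q_A/∂P_B)(P_B/Q_A) = -10.0000 × 16.84/1914.284 ≈ -0.088.
%ΔQ_A ≈ ε × %ΔP_B = -0.088 × (-16%) = 1.4%.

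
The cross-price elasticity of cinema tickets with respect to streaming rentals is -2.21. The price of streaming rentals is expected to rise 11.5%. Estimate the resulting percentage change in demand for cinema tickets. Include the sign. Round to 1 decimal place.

-25.4%

%ΔQ ≈ ε × %ΔP of streaming rentals = -2.21 × (11.5%) = -25.4%.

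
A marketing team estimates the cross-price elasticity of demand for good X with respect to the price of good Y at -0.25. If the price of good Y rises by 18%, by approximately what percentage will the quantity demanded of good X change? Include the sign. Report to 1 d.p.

-4.5%

%ΔQ ≈ ε × %ΔP of good Y = -0.25 × (18%) = -4.5%.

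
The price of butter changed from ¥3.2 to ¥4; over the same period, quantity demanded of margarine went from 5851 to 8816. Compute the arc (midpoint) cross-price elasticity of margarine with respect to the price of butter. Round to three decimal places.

ΔQ_A = 8816 − 5851 = 2965; ΔP_B = 4 − 3.2 = 0.8.
Midpoints: Q̄_A = 7333.5, P̄_B = 3.60.
ε = (ΔQ_A/Q̄_A)/(ΔP_B/P̄_B) = (2965/7333.5)/(0.8/3.60) ≈ 1.819.

1.819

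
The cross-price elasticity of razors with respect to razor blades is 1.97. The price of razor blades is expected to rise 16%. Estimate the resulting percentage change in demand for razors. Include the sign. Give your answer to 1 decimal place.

31.5%

%ΔQ ≈ ε × %ΔP of razor blades = 1.97 × (16%) = 31.5%.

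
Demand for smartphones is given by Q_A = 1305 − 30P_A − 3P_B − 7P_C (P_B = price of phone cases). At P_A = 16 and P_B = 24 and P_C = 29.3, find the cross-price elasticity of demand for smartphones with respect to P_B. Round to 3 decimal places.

-0.131

At P_A = 16 and P_B = 24 and P_C = 29.3: Q_A = 547.9.
∂Q_A/∂P_B = -3.
ε = (∂Q_A/∂P_B)(P_B/Q_A) = -3 × (24/547.9) ≈ -0.131.
Since ε < 0, smartphones and phone cases are complements.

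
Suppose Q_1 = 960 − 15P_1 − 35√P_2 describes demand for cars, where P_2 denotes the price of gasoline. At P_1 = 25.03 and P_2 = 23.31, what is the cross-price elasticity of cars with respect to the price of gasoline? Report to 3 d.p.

-0.203

At P_1 = 25.03 and P_2 = 23.31: Q_1 = 415.568.
∂Q_1/∂P_2 = -35/(2√P_2) = -35/(2√23.31) = -3.6247.
ε = (∂Q_1/∂P_2)(P_2/Q_1) = -3.6247 × (23.31/415.568) ≈ -0.203.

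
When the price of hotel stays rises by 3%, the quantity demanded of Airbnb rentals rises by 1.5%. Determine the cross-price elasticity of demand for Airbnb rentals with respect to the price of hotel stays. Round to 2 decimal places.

ε = (%ΔQ of Airbnb rentals) / (%ΔP of hotel stays) = (1.5%) / (3%) ≈ 0.50.
Positive cross-price elasticity: substitutes.

0.50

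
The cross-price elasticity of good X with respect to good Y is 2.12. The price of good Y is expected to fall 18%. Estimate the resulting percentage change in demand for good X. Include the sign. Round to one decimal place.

-38.2%

%ΔQ ≈ ε × %ΔP of good Y = 2.12 × (-18%) = -38.2%.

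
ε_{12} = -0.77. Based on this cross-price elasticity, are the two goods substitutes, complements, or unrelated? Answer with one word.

complements

ε = -0.77 < 0, so a higher price of good 2 lowers demand for good 1: complements.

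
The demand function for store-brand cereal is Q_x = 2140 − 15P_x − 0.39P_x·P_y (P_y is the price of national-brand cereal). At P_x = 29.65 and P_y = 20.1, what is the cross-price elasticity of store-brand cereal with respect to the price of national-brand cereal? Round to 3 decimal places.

-0.159

At P_x = 29.65 and P_y = 20.1: Q_x = 1462.824.
∂Q_x/∂P_y = -0.39P_x = -0.39(29.65) = -11.5635.
ε = (∂Q_x/∂P_y)(P_y/Q_x) = -11.5635 × (20.1/1462.824) ≈ -0.159.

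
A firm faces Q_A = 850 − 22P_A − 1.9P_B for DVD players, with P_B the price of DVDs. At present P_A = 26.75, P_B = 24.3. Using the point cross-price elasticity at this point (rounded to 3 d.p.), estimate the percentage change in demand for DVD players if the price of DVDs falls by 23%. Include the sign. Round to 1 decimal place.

At P_A = 26.75, P_B = 24.3: Q_A = 215.33.
∂Q_A/∂P_B = -1.9.
ε = (∂Q_A/∂P_B)(P_B/Q_A) = -1.9000 × 24.3/215.33 ≈ -0.214.
%ΔQ_A ≈ ε × %ΔP_B = -0.214 × (-23%) = 4.9%.

4.9%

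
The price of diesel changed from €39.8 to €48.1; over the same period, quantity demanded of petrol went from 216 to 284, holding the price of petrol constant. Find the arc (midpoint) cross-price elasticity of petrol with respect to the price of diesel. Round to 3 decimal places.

1.440

ΔQ_A = 284 − 216 = 68; ΔP_B = 48.1 − 39.8 = 8.3.
Midpoints: Q̄_A = 250.0, P̄_B = 43.95.
ε = (ΔQ_A/Q̄_A)/(ΔP_B/P̄_B) = (68/250.0)/(8.3/43.95) ≈ 1.440.
ε > 0: petrol and diesel are substitutes.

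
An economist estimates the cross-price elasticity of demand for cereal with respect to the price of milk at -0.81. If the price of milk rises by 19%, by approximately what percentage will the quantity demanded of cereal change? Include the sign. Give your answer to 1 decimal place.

-15.4%

%ΔQ ≈ ε × %ΔP of milk = -0.81 × (19%) = -15.4%.
Demand for cereal falls by about 15.4%.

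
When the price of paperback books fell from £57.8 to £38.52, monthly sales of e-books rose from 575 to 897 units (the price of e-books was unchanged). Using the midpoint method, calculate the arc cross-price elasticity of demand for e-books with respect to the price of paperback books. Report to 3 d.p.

ΔQ_A = 897 − 575 = 322; ΔP_B = 38.52 − 57.8 = -19.28.
Midpoints: Q̄_A = 736.0, P̄_B = 48.16.
ε = (ΔQ_A/Q̄_A)/(ΔP_B/P̄_B) = (322/736.0)/(-19.28/48.16) ≈ -1.093.
ε < 0: e-books and paperback books are complements.

-1.093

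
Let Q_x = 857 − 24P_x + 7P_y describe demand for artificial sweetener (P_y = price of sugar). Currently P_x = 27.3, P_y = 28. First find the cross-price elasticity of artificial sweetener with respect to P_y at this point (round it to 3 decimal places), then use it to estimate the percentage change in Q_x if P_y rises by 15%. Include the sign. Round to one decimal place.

At P_x = 27.3, P_y = 28: Q_x = 397.8.
∂Q_x/∂P_y = 7.
ε = (∂Q_x/∂P_y)(P_y/Q_x) = 7.0000 × 28/397.8 ≈ 0.493.
%ΔQ_x ≈ ε × %ΔP_y = 0.493 × (15%) = 7.4%.

7.4%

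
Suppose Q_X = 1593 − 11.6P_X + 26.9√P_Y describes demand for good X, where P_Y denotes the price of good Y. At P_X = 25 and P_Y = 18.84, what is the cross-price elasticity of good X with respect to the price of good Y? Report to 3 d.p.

0.041

At P_X = 25 and P_Y = 18.84: Q_X = 1419.760.
∂Q_X/∂P_Y = 26.9/(2√P_Y) = 26.9/(2√18.84) = 3.0987.
ε = (∂Q_X/∂P_Y)(P_Y/Q_X) = 3.0987 × (18.84/1419.760) ≈ 0.041.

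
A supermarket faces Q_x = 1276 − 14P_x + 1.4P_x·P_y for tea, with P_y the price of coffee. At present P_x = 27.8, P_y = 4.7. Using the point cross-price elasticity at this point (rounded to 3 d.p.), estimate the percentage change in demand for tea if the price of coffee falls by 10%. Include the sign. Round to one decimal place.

-1.7%

At P_x = 27.8, P_y = 4.7: Q_x = 1069.724.
∂Q_x/∂P_y = 1.4P_x = 38.9200.
ε = (∂Q_x/∂P_y)(P_y/Q_x) = 38.9200 × 4.7/1069.724 ≈ 0.171.
%ΔQ_x ≈ ε × %ΔP_y = 0.171 × (-10%) = -1.7%.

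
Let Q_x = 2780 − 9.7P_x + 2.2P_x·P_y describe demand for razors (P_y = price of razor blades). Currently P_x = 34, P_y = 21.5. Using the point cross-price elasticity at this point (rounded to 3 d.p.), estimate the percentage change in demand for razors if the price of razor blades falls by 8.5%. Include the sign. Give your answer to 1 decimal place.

-3.4%

At P_x = 34, P_y = 21.5: Q_x = 4058.4.
∂Q_x/∂P_y = 2.2P_x = 74.8000.
ε = (∂Q_x/∂P_y)(P_y/Q_x) = 74.8000 × 21.5/4058.4 ≈ 0.396.
%ΔQ_x ≈ ε × %ΔP_y = 0.396 × (-8.5%) = -3.4%.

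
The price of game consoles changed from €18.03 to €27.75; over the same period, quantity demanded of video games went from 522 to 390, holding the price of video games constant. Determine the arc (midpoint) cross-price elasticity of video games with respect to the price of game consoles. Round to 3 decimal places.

-0.682

ΔQ_A = 390 − 522 = -132; ΔP_B = 27.75 − 18.03 = 9.72.
Midpoints: Q̄_A = 456.0, P̄_B = 22.89.
ε = (ΔQ_A/Q̄_A)/(ΔP_B/P̄_B) = (-132/456.0)/(9.72/22.89) ≈ -0.682.
ε < 0: video games and game consoles are complements.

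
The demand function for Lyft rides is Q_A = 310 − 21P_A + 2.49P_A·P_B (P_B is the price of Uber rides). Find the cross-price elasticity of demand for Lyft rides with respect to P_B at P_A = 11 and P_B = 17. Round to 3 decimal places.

At P_A = 11 and P_B = 17: Q_A = 544.63.
∂Q_A/∂P_B = 2.49P_A = 2.49(11) = 27.3900.
ε = (∂Q_A/∂P_B)(P_B/Q_A) = 27.3900 × (17/544.63) ≈ 0.855.
ε > 0: substitutes.

0.855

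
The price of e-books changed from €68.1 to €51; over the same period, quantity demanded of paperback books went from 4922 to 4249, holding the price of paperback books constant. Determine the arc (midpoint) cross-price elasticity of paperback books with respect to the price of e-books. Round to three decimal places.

ΔQ_A = 4249 − 4922 = -673; ΔP_B = 51 − 68.1 = -17.1.
Midpoints: Q̄_A = 4585.5, P̄_B = 59.55.
ε = (ΔQ_A/Q̄_A)/(ΔP_B/P̄_B) = (-673/4585.5)/(-17.1/59.55) ≈ 0.511.
ε > 0: paperback books and e-books are substitutes.

0.511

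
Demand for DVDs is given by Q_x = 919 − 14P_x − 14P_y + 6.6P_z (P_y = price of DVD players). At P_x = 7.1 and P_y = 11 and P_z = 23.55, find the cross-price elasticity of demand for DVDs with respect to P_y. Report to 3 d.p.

At P_x = 7.1 and P_y = 11 and P_z = 23.55: Q_x = 821.03.
∂Q_x/∂P_y = -14.
ε = (∂Q_x/∂P_y)(P_y/Q_x) = -14 × (11/821.03) ≈ -0.188.

-0.188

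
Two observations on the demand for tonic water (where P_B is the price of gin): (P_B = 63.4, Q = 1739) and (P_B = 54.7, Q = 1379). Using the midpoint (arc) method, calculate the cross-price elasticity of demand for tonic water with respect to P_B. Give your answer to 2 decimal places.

1.57

ΔQ_A = 1379 − 1739 = -360; ΔP_B = 54.7 − 63.4 = -8.7.
Midpoints: Q̄_A = 1559.0, P̄_B = 59.05.
ε = (ΔQ_A/Q̄_A)/(ΔP_B/P̄_B) = (-360/1559.0)/(-8.7/59.05) ≈ 1.57.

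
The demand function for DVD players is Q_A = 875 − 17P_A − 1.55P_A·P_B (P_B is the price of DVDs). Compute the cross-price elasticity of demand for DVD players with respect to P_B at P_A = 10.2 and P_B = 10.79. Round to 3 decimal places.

At P_A = 10.2 and P_B = 10.79: Q_A = 531.010.
∂Q_A/∂P_B = -1.55P_A = -1.55(10.2) = -15.8100.
ε = (∂Q_A/∂P_B)(P_B/Q_A) = -15.8100 × (10.79/531.010) ≈ -0.321.

-0.321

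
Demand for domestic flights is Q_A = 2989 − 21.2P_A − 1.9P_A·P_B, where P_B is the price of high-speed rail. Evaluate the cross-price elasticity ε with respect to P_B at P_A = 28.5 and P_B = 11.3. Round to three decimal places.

At P_A = 28.5 and P_B = 11.3: Q_A = 1772.905.
∂Q_A/∂P_B = -1.9P_A = -1.9(28.5) = -54.1500.
ε = (∂Q_A/∂P_B)(P_B/Q_A) = -54.1500 × (11.3/1772.905) ≈ -0.345.

-0.345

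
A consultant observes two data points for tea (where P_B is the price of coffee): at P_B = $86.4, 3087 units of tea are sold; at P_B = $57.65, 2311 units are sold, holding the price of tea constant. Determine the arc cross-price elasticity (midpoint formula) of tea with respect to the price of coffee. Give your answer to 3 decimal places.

0.720

ΔQ_A = 2311 − 3087 = -776; ΔP_B = 57.65 − 86.4 = -28.75.
Midpoints: Q̄_A = 2699.0, P̄_B = 72.03.
ε = (ΔQ_A/Q̄_A)/(ΔP_B/P̄_B) = (-776/2699.0)/(-28.75/72.03) ≈ 0.720.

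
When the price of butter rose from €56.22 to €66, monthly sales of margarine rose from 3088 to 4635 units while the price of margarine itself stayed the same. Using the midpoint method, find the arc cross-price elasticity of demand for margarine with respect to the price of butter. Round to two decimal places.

ΔQ_A = 4635 − 3088 = 1547; ΔP_B = 66 − 56.22 = 9.78.
Midpoints: Q̄_A = 3861.5, P̄_B = 61.11.
ε = (ΔQ_A/Q̄_A)/(ΔP_B/P̄_B) = (1547/3861.5)/(9.78/61.11) ≈ 2.50.

2.50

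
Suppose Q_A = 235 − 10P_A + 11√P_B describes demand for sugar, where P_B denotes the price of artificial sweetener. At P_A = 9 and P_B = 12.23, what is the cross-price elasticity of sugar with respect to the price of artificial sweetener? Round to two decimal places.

0.10

At P_A = 9 and P_B = 12.23: Q_A = 183.469.
∂Q_A/∂P_B = 11/(2√P_B) = 11/(2√12.23) = 1.5727.
ε = (∂Q_A/∂P_B)(P_B/Q_A) = 1.5727 × (12.23/183.469) ≈ 0.10.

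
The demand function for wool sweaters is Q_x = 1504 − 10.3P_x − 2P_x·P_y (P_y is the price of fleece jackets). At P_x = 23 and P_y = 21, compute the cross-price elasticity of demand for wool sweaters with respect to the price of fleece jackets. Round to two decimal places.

-3.21

At P_x = 23 and P_y = 21: Q_x = 301.1.
∂Q_x/∂P_y = -2P_x = -2(23) = -46.0000.
ε = (∂Q_x/∂P_y)(P_y/Q_x) = -46.0000 × (21/301.1) ≈ -3.21.
ε < 0: complements.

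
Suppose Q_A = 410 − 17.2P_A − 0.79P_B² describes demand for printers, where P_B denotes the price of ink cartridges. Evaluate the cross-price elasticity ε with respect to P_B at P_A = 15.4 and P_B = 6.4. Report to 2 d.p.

-0.57

At P_A = 15.4 and P_B = 6.4: Q_A = 112.762.
∂Q_A/∂P_B = -1.58P_B = -1.58(6.4) = -10.1120.
ε = (∂Q_A/∂P_B)(P_B/Q_A) = -10.1120 × (6.4/112.762) ≈ -0.57.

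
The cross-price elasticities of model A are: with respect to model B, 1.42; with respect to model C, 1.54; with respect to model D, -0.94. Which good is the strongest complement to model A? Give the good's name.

Complements have ε < 0. The most negative value is -0.94 (model D).

model D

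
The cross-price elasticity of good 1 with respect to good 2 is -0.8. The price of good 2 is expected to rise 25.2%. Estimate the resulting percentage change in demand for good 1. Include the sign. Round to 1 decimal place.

%ΔQ ≈ ε × %ΔP of good 2 = -0.8 × (25.2%) = -20.2%.
Demand for good 1 falls by about 20.2%.

-20.2%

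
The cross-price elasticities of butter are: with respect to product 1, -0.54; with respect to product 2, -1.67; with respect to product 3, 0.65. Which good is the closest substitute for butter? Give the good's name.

Substitutes have ε > 0. Among the positive values, 0.65 (product 3) is largest.

product 3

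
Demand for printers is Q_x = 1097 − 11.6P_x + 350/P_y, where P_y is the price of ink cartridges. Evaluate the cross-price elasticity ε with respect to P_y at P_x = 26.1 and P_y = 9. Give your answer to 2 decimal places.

-0.05

At P_x = 26.1 and P_y = 9: Q_x = 833.129.
∂Q_x/∂P_y = −350/P_y² = -4.3210.
ε = (∂Q_x/∂P_y)(P_y/Q_x) = -4.3210 × (9/833.129) ≈ -0.05.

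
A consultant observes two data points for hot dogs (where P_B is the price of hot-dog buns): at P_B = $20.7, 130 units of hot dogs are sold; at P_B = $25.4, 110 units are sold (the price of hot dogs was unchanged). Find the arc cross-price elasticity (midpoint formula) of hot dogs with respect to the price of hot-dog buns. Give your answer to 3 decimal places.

-0.817

ΔQ_A = 110 − 130 = -20; ΔP_B = 25.4 − 20.7 = 4.7.
Midpoints: Q̄_A = 120.0, P̄_B = 23.05.
ε = (ΔQ_A/Q̄_A)/(ΔP_B/P̄_B) = (-20/120.0)/(4.7/23.05) ≈ -0.817.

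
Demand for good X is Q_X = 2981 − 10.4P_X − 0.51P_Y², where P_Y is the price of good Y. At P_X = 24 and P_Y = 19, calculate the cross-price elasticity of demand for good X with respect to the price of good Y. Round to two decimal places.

-0.14

At P_X = 24 and P_Y = 19: Q_X = 2547.29.
∂Q_X/∂P_Y = -1.02P_Y = -1.02(19) = -19.3800.
ε = (∂Q_X/∂P_Y)(P_Y/Q_X) = -19.3800 × (19/2547.29) ≈ -0.14.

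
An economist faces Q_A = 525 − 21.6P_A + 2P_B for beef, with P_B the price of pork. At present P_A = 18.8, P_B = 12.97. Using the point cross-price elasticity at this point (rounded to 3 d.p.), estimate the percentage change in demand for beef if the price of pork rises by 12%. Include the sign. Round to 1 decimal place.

At P_A = 18.8, P_B = 12.97: Q_A = 144.86.
∂Q_A/∂P_B = 2.
ε = (∂Q_A/∂P_B)(P_B/Q_A) = 2.0000 × 12.97/144.86 ≈ 0.179.
%ΔQ_A ≈ ε × %ΔP_B = 0.179 × (12%) = 2.1%.

2.1%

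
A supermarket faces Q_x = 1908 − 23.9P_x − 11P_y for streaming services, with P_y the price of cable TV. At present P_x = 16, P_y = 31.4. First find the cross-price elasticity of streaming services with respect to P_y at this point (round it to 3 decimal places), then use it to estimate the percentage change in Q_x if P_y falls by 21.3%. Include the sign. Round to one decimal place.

6.2%

At P_x = 16, P_y = 31.4: Q_x = 1180.2.
∂Q_x/∂P_y = -11.
ε = (∂Q_x/∂P_y)(P_y/Q_x) = -11.0000 × 31.4/1180.2 ≈ -0.293.
%ΔQ_x ≈ ε × %ΔP_y = -0.293 × (-21.3%) = 6.2%.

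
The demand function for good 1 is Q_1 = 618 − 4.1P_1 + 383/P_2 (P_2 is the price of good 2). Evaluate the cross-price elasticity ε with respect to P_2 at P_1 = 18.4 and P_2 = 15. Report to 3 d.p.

At P_1 = 18.4 and P_2 = 15: Q_1 = 568.093.
∂Q_1/∂P_2 = −383/P_2² = -1.7022.
ε = (∂Q_1/∂P_2)(P_2/Q_1) = -1.7022 × (15/568.093) ≈ -0.045.
ε < 0: complements.

-0.045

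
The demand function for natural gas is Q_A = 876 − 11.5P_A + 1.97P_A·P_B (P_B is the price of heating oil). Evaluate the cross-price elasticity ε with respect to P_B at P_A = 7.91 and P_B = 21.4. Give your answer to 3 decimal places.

At P_A = 7.91 and P_B = 21.4: Q_A = 1118.505.
∂Q_A/∂P_B = 1.97P_A = 1.97(7.91) = 15.5827.
ε = (∂Q_A/∂P_B)(P_B/Q_A) = 15.5827 × (21.4/1118.505) ≈ 0.298.

0.298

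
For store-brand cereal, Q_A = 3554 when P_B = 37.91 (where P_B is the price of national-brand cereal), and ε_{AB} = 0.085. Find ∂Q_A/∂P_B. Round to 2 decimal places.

7.97

ε = (∂Q_A/∂P_B)·(P_B/Q_A) ⇒ ∂Q_A/∂P_B = ε·Q_A/P_B = 0.085 × 3554/37.91 ≈ 7.97.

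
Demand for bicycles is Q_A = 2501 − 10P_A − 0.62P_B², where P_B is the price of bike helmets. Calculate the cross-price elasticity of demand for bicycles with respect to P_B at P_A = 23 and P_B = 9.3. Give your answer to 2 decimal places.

At P_A = 23 and P_B = 9.3: Q_A = 2217.376.
∂Q_A/∂P_B = -1.24P_B = -1.24(9.3) = -11.5320.
ε = (∂Q_A/∂P_B)(P_B/Q_A) = -11.5320 × (9.3/2217.376) ≈ -0.05.
ε < 0: complements.

-0.05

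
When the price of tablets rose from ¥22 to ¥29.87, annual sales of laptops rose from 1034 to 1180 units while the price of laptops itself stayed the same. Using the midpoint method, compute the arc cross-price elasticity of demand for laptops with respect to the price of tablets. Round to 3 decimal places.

ΔQ_A = 1180 − 1034 = 146; ΔP_B = 29.87 − 22 = 7.87.
Midpoints: Q̄_A = 1107.0, P̄_B = 25.94.
ε = (ΔQ_A/Q̄_A)/(ΔP_B/P̄_B) = (146/1107.0)/(7.87/25.94) ≈ 0.435.

0.435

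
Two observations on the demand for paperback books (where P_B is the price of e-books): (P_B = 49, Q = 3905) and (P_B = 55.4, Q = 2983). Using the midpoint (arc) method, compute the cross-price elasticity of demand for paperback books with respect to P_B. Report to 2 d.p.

-2.18

ΔQ_A = 2983 − 3905 = -922; ΔP_B = 55.4 − 49 = 6.4.
Midpoints: Q̄_A = 3444.0, P̄_B = 52.20.
ε = (ΔQ_A/Q̄_A)/(ΔP_B/P̄_B) = (-922/3444.0)/(6.4/52.20) ≈ -2.18.
ε < 0: paperback books and e-books are complements.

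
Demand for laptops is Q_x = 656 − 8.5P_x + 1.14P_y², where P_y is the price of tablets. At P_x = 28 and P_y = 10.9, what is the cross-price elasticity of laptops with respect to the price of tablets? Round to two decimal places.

At P_x = 28 and P_y = 10.9: Q_x = 553.443.
∂Q_x/∂P_y = 2.28P_y = 2.28(10.9) = 24.8520.
ε = (∂Q_x/∂P_y)(P_y/Q_x) = 24.8520 × (10.9/553.443) ≈ 0.49.

0.49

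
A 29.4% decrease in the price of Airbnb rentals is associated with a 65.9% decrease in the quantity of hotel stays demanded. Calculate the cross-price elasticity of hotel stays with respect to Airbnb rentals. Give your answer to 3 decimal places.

ε = (%ΔQ of hotel stays) / (%ΔP of Airbnb rentals) = (-65.9%) / (-29.4%) ≈ 2.241.
Positive cross-price elasticity: substitutes.

2.241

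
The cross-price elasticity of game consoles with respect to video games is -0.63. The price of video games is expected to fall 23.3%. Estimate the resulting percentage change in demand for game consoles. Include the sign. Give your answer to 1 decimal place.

%ΔQ ≈ ε × %ΔP of video games = -0.63 × (-23.3%) = 14.7%.

14.7%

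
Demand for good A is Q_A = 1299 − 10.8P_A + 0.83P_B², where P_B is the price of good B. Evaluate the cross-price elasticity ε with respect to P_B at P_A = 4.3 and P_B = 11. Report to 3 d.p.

At P_A = 4.3 and P_B = 11: Q_A = 1352.99.
∂Q_A/∂P_B = 1.66P_B = 1.66(11) = 18.2600.
ε = (∂Q_A/∂P_B)(P_B/Q_A) = 18.2600 × (11/1352.99) ≈ 0.148.

0.148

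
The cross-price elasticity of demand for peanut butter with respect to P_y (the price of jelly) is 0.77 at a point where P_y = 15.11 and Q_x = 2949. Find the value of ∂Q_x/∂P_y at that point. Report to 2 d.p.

150.28

ε = (∂Q_x/∂P_y)·(P_y/Q_x) ⇒ ∂Q_x/∂P_y = ε·Q_x/P_y = 0.77 × 2949/15.11 ≈ 150.28.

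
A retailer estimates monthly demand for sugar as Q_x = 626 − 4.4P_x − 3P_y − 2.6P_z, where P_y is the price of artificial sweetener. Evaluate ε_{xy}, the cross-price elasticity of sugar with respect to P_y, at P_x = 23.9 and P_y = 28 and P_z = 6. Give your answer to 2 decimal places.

-0.20

At P_x = 23.9 and P_y = 28 and P_z = 6: Q_x = 421.24.
∂Q_x/∂P_y = -3.
ε = (∂Q_x/∂P_y)(P_y/Q_x) = -3 × (28/421.24) ≈ -0.20.
Since ε < 0, sugar and artificial sweetener are complements.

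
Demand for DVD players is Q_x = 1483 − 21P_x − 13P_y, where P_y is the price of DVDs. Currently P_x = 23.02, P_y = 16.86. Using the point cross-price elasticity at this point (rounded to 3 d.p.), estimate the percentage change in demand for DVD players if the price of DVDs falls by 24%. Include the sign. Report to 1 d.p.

6.7%

At P_x = 23.02, P_y = 16.86: Q_x = 780.4.
∂Q_x/∂P_y = -13.
ε = (∂Q_x/∂P_y)(P_y/Q_x) = -13.0000 × 16.86/780.4 ≈ -0.281.
%ΔQ_x ≈ ε × %ΔP_y = -0.281 × (-24%) = 6.7%.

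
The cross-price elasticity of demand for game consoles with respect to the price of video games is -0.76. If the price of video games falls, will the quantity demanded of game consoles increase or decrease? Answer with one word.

increase

ε < 0 and the price of video games falls, so the quantity of game consoles moves in the opposite direction: it increases.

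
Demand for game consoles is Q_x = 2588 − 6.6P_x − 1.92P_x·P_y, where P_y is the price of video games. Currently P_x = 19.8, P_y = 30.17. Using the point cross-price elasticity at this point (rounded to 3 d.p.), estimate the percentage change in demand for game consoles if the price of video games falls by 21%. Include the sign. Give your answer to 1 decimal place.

At P_x = 19.8, P_y = 30.17: Q_x = 1310.377.
∂Q_x/∂P_y = -1.92P_x = -38.0160.
ε = (∂Q_x/∂P_y)(P_y/Q_x) = -38.0160 × 30.17/1310.377 ≈ -0.875.
%ΔQ_x ≈ ε × %ΔP_y = -0.875 × (-21%) = 18.4%.

18.4%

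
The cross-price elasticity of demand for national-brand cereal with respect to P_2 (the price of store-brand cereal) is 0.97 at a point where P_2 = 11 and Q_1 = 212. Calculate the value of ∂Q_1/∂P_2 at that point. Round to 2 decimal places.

ε = (∂Q_1/∂P_2)·(P_2/Q_1) ⇒ ∂Q_1/∂P_2 = ε·Q_1/P_2 = 0.97 × 212/11 ≈ 18.69.

18.69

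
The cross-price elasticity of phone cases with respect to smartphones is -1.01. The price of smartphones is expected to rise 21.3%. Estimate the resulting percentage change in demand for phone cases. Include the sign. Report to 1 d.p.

%ΔQ ≈ ε × %ΔP of smartphones = -1.01 × (21.3%) = -21.5%.
Demand for phone cases falls by about 21.5%.

-21.5%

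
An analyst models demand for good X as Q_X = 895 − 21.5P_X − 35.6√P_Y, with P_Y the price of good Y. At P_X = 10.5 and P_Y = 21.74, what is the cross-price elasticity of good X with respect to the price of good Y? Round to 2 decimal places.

At P_X = 10.5 and P_Y = 21.74: Q_X = 503.261.
∂Q_X/∂P_Y = -35.6/(2√P_Y) = -35.6/(2√21.74) = -3.8176.
ε = (∂Q_X/∂P_Y)(P_Y/Q_X) = -3.8176 × (21.74/503.261) ≈ -0.16.
ε < 0: complements.

-0.16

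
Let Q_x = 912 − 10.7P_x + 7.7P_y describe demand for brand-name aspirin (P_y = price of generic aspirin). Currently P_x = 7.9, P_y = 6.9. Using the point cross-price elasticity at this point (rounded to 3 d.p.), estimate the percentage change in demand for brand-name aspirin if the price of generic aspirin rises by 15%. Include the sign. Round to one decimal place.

0.9%

At P_x = 7.9, P_y = 6.9: Q_x = 880.6.
∂Q_x/∂P_y = 7.7.
ε = (∂Q_x/∂P_y)(P_y/Q_x) = 7.7000 × 6.9/880.6 ≈ 0.060.
%ΔQ_x ≈ ε × %ΔP_y = 0.060 × (15%) = 0.9%.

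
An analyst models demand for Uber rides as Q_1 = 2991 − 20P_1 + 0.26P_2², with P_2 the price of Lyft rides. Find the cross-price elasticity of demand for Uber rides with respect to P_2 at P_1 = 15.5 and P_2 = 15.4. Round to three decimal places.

0.045

At P_1 = 15.5 and P_2 = 15.4: Q_1 = 2742.662.
∂Q_1/∂P_2 = 0.52P_2 = 0.52(15.4) = 8.0080.
ε = (∂Q_1/∂P_2)(P_2/Q_1) = 8.0080 × (15.4/2742.662) ≈ 0.045.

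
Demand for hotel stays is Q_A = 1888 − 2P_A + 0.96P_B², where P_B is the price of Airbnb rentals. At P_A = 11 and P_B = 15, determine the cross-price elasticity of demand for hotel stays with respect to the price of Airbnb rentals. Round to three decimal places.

0.207

At P_A = 11 and P_B = 15: Q_A = 2082.
∂Q_A/∂P_B = 1.92P_B = 1.92(15) = 28.8000.
ε = (∂Q_A/∂P_B)(P_B/Q_A) = 28.8000 × (15/2082) ≈ 0.207.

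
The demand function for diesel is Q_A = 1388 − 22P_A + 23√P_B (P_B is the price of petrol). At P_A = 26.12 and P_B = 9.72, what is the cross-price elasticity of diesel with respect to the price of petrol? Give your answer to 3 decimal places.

0.041

At P_A = 26.12 and P_B = 9.72: Q_A = 885.067.
∂Q_A/∂P_B = 23/(2√P_B) = 23/(2√9.72) = 3.6886.
ε = (∂Q_A/∂P_B)(P_B/Q_A) = 3.6886 × (9.72/885.067) ≈ 0.041.
ε > 0: substitutes.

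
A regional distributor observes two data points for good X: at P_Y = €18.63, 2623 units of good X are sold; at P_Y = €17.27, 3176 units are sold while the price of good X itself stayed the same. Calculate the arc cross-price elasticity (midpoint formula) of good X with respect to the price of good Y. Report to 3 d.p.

ΔQ_X = 3176 − 2623 = 553; ΔP_Y = 17.27 − 18.63 = -1.36.
Midpoints: Q̄_X = 2899.5, P̄_Y = 17.95.
ε = (ΔQ_X/Q̄_X)/(ΔP_Y/P̄_Y) = (553/2899.5)/(-1.36/17.95) ≈ -2.517.
ε < 0: good X and good Y are complements.

-2.517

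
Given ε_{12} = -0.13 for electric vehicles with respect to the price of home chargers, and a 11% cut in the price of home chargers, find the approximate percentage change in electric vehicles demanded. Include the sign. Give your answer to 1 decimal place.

%ΔQ ≈ ε × %ΔP of home chargers = -0.13 × (-11%) = 1.4%.

1.4%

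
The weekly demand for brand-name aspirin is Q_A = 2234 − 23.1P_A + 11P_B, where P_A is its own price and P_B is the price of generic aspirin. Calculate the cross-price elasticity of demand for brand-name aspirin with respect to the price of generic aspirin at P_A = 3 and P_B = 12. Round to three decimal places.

At P_A = 3 and P_B = 12: Q_A = 2296.7.
∂Q_A/∂P_B = 11.
ε = (∂Q_A/∂P_B)(P_B/Q_A) = 11 × (12/2296.7) ≈ 0.057.

0.057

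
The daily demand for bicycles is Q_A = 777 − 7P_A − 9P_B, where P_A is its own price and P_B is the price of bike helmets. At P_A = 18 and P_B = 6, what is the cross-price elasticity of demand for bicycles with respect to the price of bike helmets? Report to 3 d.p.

-0.090

At P_A = 18 and P_B = 6: Q_A = 597.
∂Q_A/∂P_B = -9.
ε = (∂Q_A/∂P_B)(P_B/Q_A) = -9 × (6/597) ≈ -0.090.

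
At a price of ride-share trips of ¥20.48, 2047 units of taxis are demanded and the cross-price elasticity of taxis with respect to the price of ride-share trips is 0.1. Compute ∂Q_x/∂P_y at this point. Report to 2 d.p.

10.00

ε = (∂Q_x/∂P_y)·(P_y/Q_x) ⇒ ∂Q_x/∂P_y = ε·Q_x/P_y = 0.1 × 2047/20.48 ≈ 10.00.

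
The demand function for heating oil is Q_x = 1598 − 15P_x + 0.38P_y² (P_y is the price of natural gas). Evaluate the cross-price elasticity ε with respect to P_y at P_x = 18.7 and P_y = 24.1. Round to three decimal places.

0.287

At P_x = 18.7 and P_y = 24.1: Q_x = 1538.208.
∂Q_x/∂P_y = 0.76P_y = 0.76(24.1) = 18.3160.
ε = (∂Q_x/∂P_y)(P_y/Q_x) = 18.3160 × (24.1/1538.208) ≈ 0.287.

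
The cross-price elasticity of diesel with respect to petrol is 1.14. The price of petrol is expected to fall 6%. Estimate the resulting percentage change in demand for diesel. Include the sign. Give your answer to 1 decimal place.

%ΔQ ≈ ε × %ΔP of petrol = 1.14 × (-6%) = -6.8%.

-6.8%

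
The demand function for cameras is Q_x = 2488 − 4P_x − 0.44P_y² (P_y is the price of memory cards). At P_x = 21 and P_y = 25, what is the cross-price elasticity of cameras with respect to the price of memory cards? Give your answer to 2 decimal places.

-0.26

At P_x = 21 and P_y = 25: Q_x = 2129.
∂Q_x/∂P_y = -0.88P_y = -0.88(25) = -22.0000.
ε = (∂Q_x/∂P_y)(P_y/Q_x) = -22.0000 × (25/2129) ≈ -0.26.
ε < 0: complements.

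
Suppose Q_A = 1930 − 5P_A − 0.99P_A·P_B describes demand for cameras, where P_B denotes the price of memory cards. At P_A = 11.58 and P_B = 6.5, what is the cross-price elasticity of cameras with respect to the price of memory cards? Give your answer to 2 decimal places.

At P_A = 11.58 and P_B = 6.5: Q_A = 1797.583.
∂Q_A/∂P_B = -0.99P_A = -0.99(11.58) = -11.4642.
ε = (∂Q_A/∂P_B)(P_B/Q_A) = -11.4642 × (6.5/1797.583) ≈ -0.04.

-0.04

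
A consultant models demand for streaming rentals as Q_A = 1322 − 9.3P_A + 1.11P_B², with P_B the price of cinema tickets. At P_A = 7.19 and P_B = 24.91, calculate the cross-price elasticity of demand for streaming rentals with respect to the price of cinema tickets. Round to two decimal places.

0.71

At P_A = 7.19 and P_B = 24.91: Q_A = 1943.897.
∂Q_A/∂P_B = 2.22P_B = 2.22(24.91) = 55.3002.
ε = (∂Q_A/∂P_B)(P_B/Q_A) = 55.3002 × (24.91/1943.897) ≈ 0.71.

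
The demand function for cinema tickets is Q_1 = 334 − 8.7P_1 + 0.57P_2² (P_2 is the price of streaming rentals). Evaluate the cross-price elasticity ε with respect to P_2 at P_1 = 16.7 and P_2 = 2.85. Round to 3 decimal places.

0.048

At P_1 = 16.7 and P_2 = 2.85: Q_1 = 193.340.
∂Q_1/∂P_2 = 1.14P_2 = 1.14(2.85) = 3.2490.
ε = (∂Q_1/∂P_2)(P_2/Q_1) = 3.2490 × (2.85/193.340) ≈ 0.048.
ε > 0: substitutes.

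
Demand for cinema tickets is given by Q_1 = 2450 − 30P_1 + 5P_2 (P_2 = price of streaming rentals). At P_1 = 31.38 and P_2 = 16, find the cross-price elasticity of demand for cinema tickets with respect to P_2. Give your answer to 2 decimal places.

0.05

At P_1 = 31.38 and P_2 = 16: Q_1 = 1588.6.
∂Q_1/∂P_2 = 5.
ε = (∂Q_1/∂P_2)(P_2/Q_1) = 5 × (16/1588.6) ≈ 0.05.
Since ε > 0, cinema tickets and streaming rentals are substitutes.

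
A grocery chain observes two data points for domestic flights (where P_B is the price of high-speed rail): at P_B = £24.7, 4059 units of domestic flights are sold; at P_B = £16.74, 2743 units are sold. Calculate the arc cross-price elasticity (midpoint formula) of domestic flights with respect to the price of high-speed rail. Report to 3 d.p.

1.007

ΔQ_A = 2743 − 4059 = -1316; ΔP_B = 16.74 − 24.7 = -7.96.
Midpoints: Q̄_A = 3401.0, P̄_B = 20.72.
ε = (ΔQ_A/Q̄_A)/(ΔP_B/P̄_B) = (-1316/3401.0)/(-7.96/20.72) ≈ 1.007.
ε > 0: domestic flights and high-speed rail are substitutes.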